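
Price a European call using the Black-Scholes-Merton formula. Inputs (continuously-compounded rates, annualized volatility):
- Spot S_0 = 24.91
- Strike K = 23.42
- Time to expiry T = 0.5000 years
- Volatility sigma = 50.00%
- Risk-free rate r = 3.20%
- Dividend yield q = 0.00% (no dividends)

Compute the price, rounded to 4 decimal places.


Answer: Price = 4.3755

Derivation:
d1 = (ln(S/K) + (r - q + 0.5*sigma^2) * T) / (sigma * sqrt(T)) = 0.39648600
d2 = d1 - sigma * sqrt(T) = 0.04293261
exp(-rT) = 0.98412732; exp(-qT) = 1.00000000
C = S_0 * exp(-qT) * N(d1) - K * exp(-rT) * N(d2)
N(d1) = 0.65412673; N(d2) = 0.51712237
C = 24.9100 * 1.00000000 * 0.65412673 - 23.4200 * 0.98412732 * 0.51712237 = 4.3755


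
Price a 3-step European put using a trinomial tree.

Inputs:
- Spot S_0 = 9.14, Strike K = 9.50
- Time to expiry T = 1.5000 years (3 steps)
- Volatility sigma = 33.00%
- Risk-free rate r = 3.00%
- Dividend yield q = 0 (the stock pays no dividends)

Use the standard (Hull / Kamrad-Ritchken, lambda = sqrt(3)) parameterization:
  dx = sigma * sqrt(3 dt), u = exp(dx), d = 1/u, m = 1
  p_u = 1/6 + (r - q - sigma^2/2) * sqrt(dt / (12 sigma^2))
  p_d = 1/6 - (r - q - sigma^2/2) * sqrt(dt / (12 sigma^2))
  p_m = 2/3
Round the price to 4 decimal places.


Answer: Price = V(0,0) = 1.3582

Derivation:
dt = T/N = 0.500000; dx = sigma*sqrt(3*dt) = 0.404166
u = exp(dx) = 1.498052; d = 1/u = 0.667533
p_u = 0.151543, p_m = 0.666667, p_d = 0.181790
Discount per step: exp(-r*dt) = 0.985112
Stock lattice S(k, j) with j the centered position index:
  k=0: S(0,+0) = 9.1400
  k=1: S(1,-1) = 6.1013; S(1,+0) = 9.1400; S(1,+1) = 13.6922
  k=2: S(2,-2) = 4.0728; S(2,-1) = 6.1013; S(2,+0) = 9.1400; S(2,+1) = 13.6922; S(2,+2) = 20.5116
  k=3: S(3,-3) = 2.7187; S(3,-2) = 4.0728; S(3,-1) = 6.1013; S(3,+0) = 9.1400; S(3,+1) = 13.6922; S(3,+2) = 20.5116; S(3,+3) = 30.7275
Terminal payoffs V(N, j) = max(K - S_T, 0):
  V(3,-3) = 6.781275; V(3,-2) = 5.427208; V(3,-1) = 3.398744; V(3,+0) = 0.360000; V(3,+1) = 0.000000; V(3,+2) = 0.000000; V(3,+3) = 0.000000
Backward induction: V(k, j) = exp(-r*dt) * [p_u * V(k+1, j+1) + p_m * V(k+1, j) + p_d * V(k+1, j-1)]
  V(2,-2) = exp(-r*dt) * [p_u*3.398744 + p_m*5.427208 + p_d*6.781275] = 5.286076
  V(2,-1) = exp(-r*dt) * [p_u*0.360000 + p_m*3.398744 + p_d*5.427208] = 3.257765
  V(2,+0) = exp(-r*dt) * [p_u*0.000000 + p_m*0.360000 + p_d*3.398744] = 0.845087
  V(2,+1) = exp(-r*dt) * [p_u*0.000000 + p_m*0.000000 + p_d*0.360000] = 0.064470
  V(2,+2) = exp(-r*dt) * [p_u*0.000000 + p_m*0.000000 + p_d*0.000000] = 0.000000
  V(1,-1) = exp(-r*dt) * [p_u*0.845087 + p_m*3.257765 + p_d*5.286076] = 3.212320
  V(1,+0) = exp(-r*dt) * [p_u*0.064470 + p_m*0.845087 + p_d*3.257765] = 1.148041
  V(1,+1) = exp(-r*dt) * [p_u*0.000000 + p_m*0.064470 + p_d*0.845087] = 0.193682
  V(0,+0) = exp(-r*dt) * [p_u*0.193682 + p_m*1.148041 + p_d*3.212320] = 1.358155


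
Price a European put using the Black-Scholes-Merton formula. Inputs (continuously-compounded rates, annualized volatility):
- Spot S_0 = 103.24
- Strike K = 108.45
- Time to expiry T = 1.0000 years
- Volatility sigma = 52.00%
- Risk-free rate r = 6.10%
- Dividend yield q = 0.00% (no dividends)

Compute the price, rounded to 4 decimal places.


d1 = (ln(S/K) + (r - q + 0.5*sigma^2) * T) / (sigma * sqrt(T)) = 0.28262911
d2 = d1 - sigma * sqrt(T) = -0.23737089
exp(-rT) = 0.94082324; exp(-qT) = 1.00000000
P = K * exp(-rT) * N(-d2) - S_0 * exp(-qT) * N(-d1)
N(-d1) = 0.38873058; N(-d2) = 0.59381546
P = 108.4500 * 0.94082324 * 0.59381546 - 103.2400 * 1.00000000 * 0.38873058 = 20.4558

Answer: Price = 20.4558


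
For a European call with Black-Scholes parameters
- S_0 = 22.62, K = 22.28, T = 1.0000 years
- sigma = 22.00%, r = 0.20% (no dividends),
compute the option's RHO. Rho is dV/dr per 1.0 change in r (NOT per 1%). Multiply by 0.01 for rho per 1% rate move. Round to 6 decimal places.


d1 = 0.1879320710; d2 = -0.0320679290
phi(d1) = 0.3919591065; exp(-qT) = 1.0000000000; exp(-rT) = 0.9980019987
N(d2) = 0.4872089396
Rho = K*T*exp(-rT)*N(d2) = 22.2800 * 1.0000 * 0.9980019987 * 0.4872089396 = 10.833327

Answer: Rho = 10.833327


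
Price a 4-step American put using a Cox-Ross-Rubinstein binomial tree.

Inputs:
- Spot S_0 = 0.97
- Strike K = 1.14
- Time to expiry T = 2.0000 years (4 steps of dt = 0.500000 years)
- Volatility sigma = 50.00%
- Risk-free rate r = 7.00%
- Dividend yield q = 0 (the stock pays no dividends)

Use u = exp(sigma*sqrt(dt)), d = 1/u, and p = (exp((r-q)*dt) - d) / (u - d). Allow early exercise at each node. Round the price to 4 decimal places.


Answer: Price = V(0,0) = 0.3166

Derivation:
dt = T/N = 0.500000
u = exp(sigma*sqrt(dt)) = 1.424119; d = 1/u = 0.702189
p = (exp((r-q)*dt) - d) / (u - d) = 0.461861
Discount per step: exp(-r*dt) = 0.965605
Stock lattice S(k, i) with i counting down-moves:
  k=0: S(0,0) = 0.9700
  k=1: S(1,0) = 1.3814; S(1,1) = 0.6811
  k=2: S(2,0) = 1.9673; S(2,1) = 0.9700; S(2,2) = 0.4783
  k=3: S(3,0) = 2.8016; S(3,1) = 1.3814; S(3,2) = 0.6811; S(3,3) = 0.3358
  k=4: S(4,0) = 3.9899; S(4,1) = 1.9673; S(4,2) = 0.9700; S(4,3) = 0.4783; S(4,4) = 0.2358
Terminal payoffs V(N, i) = max(K - S_T, 0):
  V(4,0) = 0.000000; V(4,1) = 0.000000; V(4,2) = 0.170000; V(4,3) = 0.661723; V(4,4) = 0.904177
Backward induction: V(k, i) = exp(-r*dt) * [p * V(k+1, i) + (1-p) * V(k+1, i+1)]; then take max(V_cont, immediate exercise) for American.
  V(3,0) = exp(-r*dt) * [p*0.000000 + (1-p)*0.000000] = 0.000000; exercise = 0.000000; V(3,0) = max -> 0.000000
  V(3,1) = exp(-r*dt) * [p*0.000000 + (1-p)*0.170000] = 0.088337; exercise = 0.000000; V(3,1) = max -> 0.088337
  V(3,2) = exp(-r*dt) * [p*0.170000 + (1-p)*0.661723] = 0.419667; exercise = 0.458877; V(3,2) = max -> 0.458877
  V(3,3) = exp(-r*dt) * [p*0.661723 + (1-p)*0.904177] = 0.764950; exercise = 0.804160; V(3,3) = max -> 0.804160
  V(2,0) = exp(-r*dt) * [p*0.000000 + (1-p)*0.088337] = 0.045903; exercise = 0.000000; V(2,0) = max -> 0.045903
  V(2,1) = exp(-r*dt) * [p*0.088337 + (1-p)*0.458877] = 0.277843; exercise = 0.170000; V(2,1) = max -> 0.277843
  V(2,2) = exp(-r*dt) * [p*0.458877 + (1-p)*0.804160] = 0.622514; exercise = 0.661723; V(2,2) = max -> 0.661723
  V(1,0) = exp(-r*dt) * [p*0.045903 + (1-p)*0.277843] = 0.164847; exercise = 0.000000; V(1,0) = max -> 0.164847
  V(1,1) = exp(-r*dt) * [p*0.277843 + (1-p)*0.661723] = 0.467762; exercise = 0.458877; V(1,1) = max -> 0.467762
  V(0,0) = exp(-r*dt) * [p*0.164847 + (1-p)*0.467762] = 0.316581; exercise = 0.170000; V(0,0) = max -> 0.316581


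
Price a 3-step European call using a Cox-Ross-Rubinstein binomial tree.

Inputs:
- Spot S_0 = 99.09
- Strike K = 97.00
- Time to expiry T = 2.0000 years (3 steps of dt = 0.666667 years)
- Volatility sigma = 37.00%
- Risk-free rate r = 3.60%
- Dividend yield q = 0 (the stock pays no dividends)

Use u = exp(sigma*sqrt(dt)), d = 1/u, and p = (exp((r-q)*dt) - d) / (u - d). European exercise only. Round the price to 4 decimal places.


dt = T/N = 0.666667
u = exp(sigma*sqrt(dt)) = 1.352702; d = 1/u = 0.739261
p = (exp((r-q)*dt) - d) / (u - d) = 0.464640
Discount per step: exp(-r*dt) = 0.976286
Stock lattice S(k, i) with i counting down-moves:
  k=0: S(0,0) = 99.0900
  k=1: S(1,0) = 134.0392; S(1,1) = 73.2534
  k=2: S(2,0) = 181.3150; S(2,1) = 99.0900; S(2,2) = 54.1534
  k=3: S(3,0) = 245.2651; S(3,1) = 134.0392; S(3,2) = 73.2534; S(3,3) = 40.0335
Terminal payoffs V(N, i) = max(S_T - K, 0):
  V(3,0) = 148.265116; V(3,1) = 37.039196; V(3,2) = 0.000000; V(3,3) = 0.000000
Backward induction: V(k, i) = exp(-r*dt) * [p * V(k+1, i) + (1-p) * V(k+1, i+1)].
  V(2,0) = exp(-r*dt) * [p*148.265116 + (1-p)*37.039196] = 86.615313
  V(2,1) = exp(-r*dt) * [p*37.039196 + (1-p)*0.000000] = 16.801778
  V(2,2) = exp(-r*dt) * [p*0.000000 + (1-p)*0.000000] = 0.000000
  V(1,0) = exp(-r*dt) * [p*86.615313 + (1-p)*16.801778] = 48.072260
  V(1,1) = exp(-r*dt) * [p*16.801778 + (1-p)*0.000000] = 7.621649
  V(0,0) = exp(-r*dt) * [p*48.072260 + (1-p)*7.621649] = 25.790176

Answer: Price = V(0,0) = 25.7902


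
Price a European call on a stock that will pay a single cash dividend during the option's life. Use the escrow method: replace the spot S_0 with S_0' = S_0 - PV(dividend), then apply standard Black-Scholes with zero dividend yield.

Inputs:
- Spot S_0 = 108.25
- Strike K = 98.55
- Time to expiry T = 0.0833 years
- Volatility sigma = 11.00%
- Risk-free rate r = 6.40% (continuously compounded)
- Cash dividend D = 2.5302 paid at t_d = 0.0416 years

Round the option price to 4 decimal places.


Answer: Price = 7.7098

Derivation:
PV(D) = D * exp(-r * t_d) = 2.5302 * 0.99734114 = 2.52347256
S_0' = S_0 - PV(D) = 108.2500 - 2.52347256 = 105.72652744
d1 = (ln(S_0'/K) + (r + sigma^2/2)*T) / (sigma*sqrt(T)) = 2.39785718
d2 = d1 - sigma*sqrt(T) = 2.36610927
exp(-rT) = 0.99468299
N(d1) = 0.99175435; N(d2) = 0.99101193
C = S_0' * N(d1) - K * exp(-rT) * N(d2) = 105.72652744 * 0.99175435 - 98.5500 * 0.99468299 * 0.99101193 = 7.7098


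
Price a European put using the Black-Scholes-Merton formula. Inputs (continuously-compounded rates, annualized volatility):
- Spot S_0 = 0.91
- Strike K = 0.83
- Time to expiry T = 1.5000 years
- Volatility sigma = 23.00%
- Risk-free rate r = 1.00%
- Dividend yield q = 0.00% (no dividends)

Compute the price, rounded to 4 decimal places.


Answer: Price = 0.0574

Derivation:
d1 = (ln(S/K) + (r - q + 0.5*sigma^2) * T) / (sigma * sqrt(T)) = 0.52076116
d2 = d1 - sigma * sqrt(T) = 0.23906984
exp(-rT) = 0.98511194; exp(-qT) = 1.00000000
P = K * exp(-rT) * N(-d2) - S_0 * exp(-qT) * N(-d1)
N(-d1) = 0.30126658; N(-d2) = 0.40552571
P = 0.8300 * 0.98511194 * 0.40552571 - 0.9100 * 1.00000000 * 0.30126658 = 0.0574


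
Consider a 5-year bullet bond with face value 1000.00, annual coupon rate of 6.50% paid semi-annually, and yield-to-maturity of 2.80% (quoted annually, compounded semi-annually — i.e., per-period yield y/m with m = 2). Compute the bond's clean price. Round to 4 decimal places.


Coupon per period c = face * coupon_rate / m = 32.500000
Periods per year m = 2; per-period yield y/m = 0.014000
Number of cashflows N = 10
Cashflows (t years, CF_t, discount factor 1/(1+y/m)^(m*t), PV):
  t = 0.5000: CF_t = 32.500000, DF = 0.986193, PV = 32.051282
  t = 1.0000: CF_t = 32.500000, DF = 0.972577, PV = 31.608759
  t = 1.5000: CF_t = 32.500000, DF = 0.959149, PV = 31.172347
  t = 2.0000: CF_t = 32.500000, DF = 0.945906, PV = 30.741959
  t = 2.5000: CF_t = 32.500000, DF = 0.932847, PV = 30.317514
  t = 3.0000: CF_t = 32.500000, DF = 0.919967, PV = 29.898929
  t = 3.5000: CF_t = 32.500000, DF = 0.907265, PV = 29.486123
  t = 4.0000: CF_t = 32.500000, DF = 0.894739, PV = 29.079017
  t = 4.5000: CF_t = 32.500000, DF = 0.882386, PV = 28.677532
  t = 5.0000: CF_t = 1032.500000, DF = 0.870203, PV = 898.484337
Price P = sum_t PV_t = 1171.517798

Answer: Price = 1171.5178


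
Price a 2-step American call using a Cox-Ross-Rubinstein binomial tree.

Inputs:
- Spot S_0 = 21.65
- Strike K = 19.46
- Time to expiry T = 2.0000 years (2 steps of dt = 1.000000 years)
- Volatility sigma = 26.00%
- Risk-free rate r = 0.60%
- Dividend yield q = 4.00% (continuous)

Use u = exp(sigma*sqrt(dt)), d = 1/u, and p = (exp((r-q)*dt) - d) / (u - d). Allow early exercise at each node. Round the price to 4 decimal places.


Answer: Price = V(0,0) = 3.6906

Derivation:
dt = T/N = 1.000000
u = exp(sigma*sqrt(dt)) = 1.296930; d = 1/u = 0.771052
p = (exp((r-q)*dt) - d) / (u - d) = 0.371797
Discount per step: exp(-r*dt) = 0.994018
Stock lattice S(k, i) with i counting down-moves:
  k=0: S(0,0) = 21.6500
  k=1: S(1,0) = 28.0785; S(1,1) = 16.6933
  k=2: S(2,0) = 36.4159; S(2,1) = 21.6500; S(2,2) = 12.8714
Terminal payoffs V(N, i) = max(S_T - K, 0):
  V(2,0) = 16.955899; V(2,1) = 2.190000; V(2,2) = 0.000000
Backward induction: V(k, i) = exp(-r*dt) * [p * V(k+1, i) + (1-p) * V(k+1, i+1)]; then take max(V_cont, immediate exercise) for American.
  V(1,0) = exp(-r*dt) * [p*16.955899 + (1-p)*2.190000] = 7.633972; exercise = 8.618536; V(1,0) = max -> 8.618536
  V(1,1) = exp(-r*dt) * [p*2.190000 + (1-p)*0.000000] = 0.809364; exercise = 0.000000; V(1,1) = max -> 0.809364
  V(0,0) = exp(-r*dt) * [p*8.618536 + (1-p)*0.809364] = 3.690579; exercise = 2.190000; V(0,0) = max -> 3.690579


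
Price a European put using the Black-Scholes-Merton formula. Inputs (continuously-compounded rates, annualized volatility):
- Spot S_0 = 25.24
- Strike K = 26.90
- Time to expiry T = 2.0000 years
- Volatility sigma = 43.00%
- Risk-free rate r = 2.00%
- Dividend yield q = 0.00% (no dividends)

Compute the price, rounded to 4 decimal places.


Answer: Price = 6.4096

Derivation:
d1 = (ln(S/K) + (r - q + 0.5*sigma^2) * T) / (sigma * sqrt(T)) = 0.26508899
d2 = d1 - sigma * sqrt(T) = -0.34302284
exp(-rT) = 0.96078944; exp(-qT) = 1.00000000
P = K * exp(-rT) * N(-d2) - S_0 * exp(-qT) * N(-d1)
N(-d1) = 0.39547045; N(-d2) = 0.63420936
P = 26.9000 * 0.96078944 * 0.63420936 - 25.2400 * 1.00000000 * 0.39547045 = 6.4096


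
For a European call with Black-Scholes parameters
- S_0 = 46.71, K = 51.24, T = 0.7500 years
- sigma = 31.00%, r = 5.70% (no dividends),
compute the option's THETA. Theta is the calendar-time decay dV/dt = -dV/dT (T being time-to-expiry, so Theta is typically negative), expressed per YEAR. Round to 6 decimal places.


d1 = -0.0513085691; d2 = -0.3197764442
phi(d1) = 0.3984175043; exp(-qT) = 1.0000000000; exp(-rT) = 0.9581508979
Theta = -S*exp(-qT)*phi(d1)*sigma/(2*sqrt(T)) - r*K*exp(-rT)*N(d2) + q*S*exp(-qT)*N(d1)
N(d1) = 0.4795398200; N(d2) = 0.3745689028; sqrt(T) = 0.8660254038
Term 1 = -46.7100 * 1.0000000000 * 0.3984175043 * 0.3100 / (2 * 0.8660254038) = -3.3308060472
Term 2 = -0.0570 * 51.2400 * 0.9581508979 * 0.3745689028 = -1.0482131568
Term 3 = 0 (no dividend yield, q = 0)
Theta = -3.3308060472 + (-1.0482131568) + (0.0000000000) = -4.379019

Answer: Theta = -4.379019


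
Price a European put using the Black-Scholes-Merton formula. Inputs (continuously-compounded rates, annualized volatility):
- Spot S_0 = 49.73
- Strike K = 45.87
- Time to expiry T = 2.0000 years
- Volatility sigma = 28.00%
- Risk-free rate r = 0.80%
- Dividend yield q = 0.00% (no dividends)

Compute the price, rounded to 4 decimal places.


Answer: Price = 5.3691

Derivation:
d1 = (ln(S/K) + (r - q + 0.5*sigma^2) * T) / (sigma * sqrt(T)) = 0.44243940
d2 = d1 - sigma * sqrt(T) = 0.04645960
exp(-rT) = 0.98412732; exp(-qT) = 1.00000000
P = K * exp(-rT) * N(-d2) - S_0 * exp(-qT) * N(-d1)
N(-d1) = 0.32908564; N(-d2) = 0.48147197
P = 45.8700 * 0.98412732 * 0.48147197 - 49.7300 * 1.00000000 * 0.32908564 = 5.3691


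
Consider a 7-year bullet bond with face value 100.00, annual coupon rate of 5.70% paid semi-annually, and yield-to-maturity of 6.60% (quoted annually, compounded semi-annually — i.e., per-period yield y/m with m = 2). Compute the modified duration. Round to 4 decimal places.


Coupon per period c = face * coupon_rate / m = 2.850000
Periods per year m = 2; per-period yield y/m = 0.033000
Number of cashflows N = 14
Cashflows (t years, CF_t, discount factor 1/(1+y/m)^(m*t), PV):
  t = 0.5000: CF_t = 2.850000, DF = 0.968054, PV = 2.758955
  t = 1.0000: CF_t = 2.850000, DF = 0.937129, PV = 2.670818
  t = 1.5000: CF_t = 2.850000, DF = 0.907192, PV = 2.585496
  t = 2.0000: CF_t = 2.850000, DF = 0.878211, PV = 2.502900
  t = 2.5000: CF_t = 2.850000, DF = 0.850156, PV = 2.422943
  t = 3.0000: CF_t = 2.850000, DF = 0.822997, PV = 2.345540
  t = 3.5000: CF_t = 2.850000, DF = 0.796705, PV = 2.270610
  t = 4.0000: CF_t = 2.850000, DF = 0.771254, PV = 2.198074
  t = 4.5000: CF_t = 2.850000, DF = 0.746616, PV = 2.127855
  t = 5.0000: CF_t = 2.850000, DF = 0.722764, PV = 2.059879
  t = 5.5000: CF_t = 2.850000, DF = 0.699675, PV = 1.994074
  t = 6.0000: CF_t = 2.850000, DF = 0.677323, PV = 1.930372
  t = 6.5000: CF_t = 2.850000, DF = 0.655686, PV = 1.868705
  t = 7.0000: CF_t = 102.850000, DF = 0.634739, PV = 65.282954
Price P = sum_t PV_t = 95.019174
First compute Macaulay numerator sum_t t * PV_t:
  t * PV_t at t = 0.5000: 1.379477
  t * PV_t at t = 1.0000: 2.670818
  t * PV_t at t = 1.5000: 3.878244
  t * PV_t at t = 2.0000: 5.005801
  t * PV_t at t = 2.5000: 6.057358
  t * PV_t at t = 3.0000: 7.036621
  t * PV_t at t = 3.5000: 7.947136
  t * PV_t at t = 4.0000: 8.792296
  t * PV_t at t = 4.5000: 9.575346
  t * PV_t at t = 5.0000: 10.299393
  t * PV_t at t = 5.5000: 10.967408
  t * PV_t at t = 6.0000: 11.582232
  t * PV_t at t = 6.5000: 12.146581
  t * PV_t at t = 7.0000: 456.980675
Macaulay duration D = 554.319386 / 95.019174 = 5.833763
Modified duration = D / (1 + y/m) = 5.833763 / (1 + 0.033000) = 5.647399

Answer: Modified duration = 5.6474


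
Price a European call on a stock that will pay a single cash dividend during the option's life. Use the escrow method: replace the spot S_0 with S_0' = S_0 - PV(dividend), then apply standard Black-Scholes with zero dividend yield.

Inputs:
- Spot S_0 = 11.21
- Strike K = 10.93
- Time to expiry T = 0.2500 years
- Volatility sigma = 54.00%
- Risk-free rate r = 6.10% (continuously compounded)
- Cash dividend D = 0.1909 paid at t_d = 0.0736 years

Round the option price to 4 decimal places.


Answer: Price = 1.3018

Derivation:
PV(D) = D * exp(-r * t_d) = 0.1909 * 0.99552046 = 0.19004486
S_0' = S_0 - PV(D) = 11.2100 - 0.19004486 = 11.01995514
d1 = (ln(S_0'/K) + (r + sigma^2/2)*T) / (sigma*sqrt(T)) = 0.22183863
d2 = d1 - sigma*sqrt(T) = -0.04816137
exp(-rT) = 0.98486569
N(d1) = 0.58778025; N(d2) = 0.48079382
C = S_0' * N(d1) - K * exp(-rT) * N(d2) = 11.01995514 * 0.58778025 - 10.9300 * 0.98486569 * 0.48079382 = 1.3018


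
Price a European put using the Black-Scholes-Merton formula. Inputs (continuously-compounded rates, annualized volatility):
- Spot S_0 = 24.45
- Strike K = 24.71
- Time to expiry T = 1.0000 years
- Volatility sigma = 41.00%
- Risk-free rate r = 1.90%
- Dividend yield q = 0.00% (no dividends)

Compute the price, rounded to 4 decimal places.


d1 = (ln(S/K) + (r - q + 0.5*sigma^2) * T) / (sigma * sqrt(T)) = 0.22554194
d2 = d1 - sigma * sqrt(T) = -0.18445806
exp(-rT) = 0.98117936; exp(-qT) = 1.00000000
P = K * exp(-rT) * N(-d2) - S_0 * exp(-qT) * N(-d1)
N(-d1) = 0.41077885; N(-d2) = 0.57317294
P = 24.7100 * 0.98117936 * 0.57317294 - 24.4500 * 1.00000000 * 0.41077885 = 3.8530

Answer: Price = 3.8530


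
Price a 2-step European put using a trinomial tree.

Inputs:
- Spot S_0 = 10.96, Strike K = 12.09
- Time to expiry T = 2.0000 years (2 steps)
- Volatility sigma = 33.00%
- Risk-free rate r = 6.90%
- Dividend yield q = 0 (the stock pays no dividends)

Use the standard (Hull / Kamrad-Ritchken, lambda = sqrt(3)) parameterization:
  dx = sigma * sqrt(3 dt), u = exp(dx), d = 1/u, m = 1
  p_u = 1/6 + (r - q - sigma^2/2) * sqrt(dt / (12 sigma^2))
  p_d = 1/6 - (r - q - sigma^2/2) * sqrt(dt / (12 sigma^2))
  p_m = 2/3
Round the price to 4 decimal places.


Answer: Price = V(0,0) = 1.7245

Derivation:
dt = T/N = 1.000000; dx = sigma*sqrt(3*dt) = 0.571577
u = exp(dx) = 1.771057; d = 1/u = 0.564634
p_u = 0.179395, p_m = 0.666667, p_d = 0.153939
Discount per step: exp(-r*dt) = 0.933327
Stock lattice S(k, j) with j the centered position index:
  k=0: S(0,+0) = 10.9600
  k=1: S(1,-1) = 6.1884; S(1,+0) = 10.9600; S(1,+1) = 19.4108
  k=2: S(2,-2) = 3.4942; S(2,-1) = 6.1884; S(2,+0) = 10.9600; S(2,+1) = 19.4108; S(2,+2) = 34.3776
Terminal payoffs V(N, j) = max(K - S_T, 0):
  V(2,-2) = 8.595820; V(2,-1) = 5.901607; V(2,+0) = 1.130000; V(2,+1) = 0.000000; V(2,+2) = 0.000000
Backward induction: V(k, j) = exp(-r*dt) * [p_u * V(k+1, j+1) + p_m * V(k+1, j) + p_d * V(k+1, j-1)]
  V(1,-1) = exp(-r*dt) * [p_u*1.130000 + p_m*5.901607 + p_d*8.595820] = 5.096290
  V(1,+0) = exp(-r*dt) * [p_u*0.000000 + p_m*1.130000 + p_d*5.901607] = 1.551020
  V(1,+1) = exp(-r*dt) * [p_u*0.000000 + p_m*0.000000 + p_d*1.130000] = 0.162353
  V(0,+0) = exp(-r*dt) * [p_u*0.162353 + p_m*1.551020 + p_d*5.096290] = 1.724466


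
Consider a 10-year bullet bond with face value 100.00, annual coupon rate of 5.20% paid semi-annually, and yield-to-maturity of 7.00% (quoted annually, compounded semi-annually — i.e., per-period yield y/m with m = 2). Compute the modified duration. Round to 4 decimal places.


Answer: Modified duration = 7.4849

Derivation:
Coupon per period c = face * coupon_rate / m = 2.600000
Periods per year m = 2; per-period yield y/m = 0.035000
Number of cashflows N = 20
Cashflows (t years, CF_t, discount factor 1/(1+y/m)^(m*t), PV):
  t = 0.5000: CF_t = 2.600000, DF = 0.966184, PV = 2.512077
  t = 1.0000: CF_t = 2.600000, DF = 0.933511, PV = 2.427128
  t = 1.5000: CF_t = 2.600000, DF = 0.901943, PV = 2.345051
  t = 2.0000: CF_t = 2.600000, DF = 0.871442, PV = 2.265750
  t = 2.5000: CF_t = 2.600000, DF = 0.841973, PV = 2.189130
  t = 3.0000: CF_t = 2.600000, DF = 0.813501, PV = 2.115102
  t = 3.5000: CF_t = 2.600000, DF = 0.785991, PV = 2.043576
  t = 4.0000: CF_t = 2.600000, DF = 0.759412, PV = 1.974470
  t = 4.5000: CF_t = 2.600000, DF = 0.733731, PV = 1.907701
  t = 5.0000: CF_t = 2.600000, DF = 0.708919, PV = 1.843189
  t = 5.5000: CF_t = 2.600000, DF = 0.684946, PV = 1.780859
  t = 6.0000: CF_t = 2.600000, DF = 0.661783, PV = 1.720637
  t = 6.5000: CF_t = 2.600000, DF = 0.639404, PV = 1.662451
  t = 7.0000: CF_t = 2.600000, DF = 0.617782, PV = 1.606233
  t = 7.5000: CF_t = 2.600000, DF = 0.596891, PV = 1.551916
  t = 8.0000: CF_t = 2.600000, DF = 0.576706, PV = 1.499435
  t = 8.5000: CF_t = 2.600000, DF = 0.557204, PV = 1.448730
  t = 9.0000: CF_t = 2.600000, DF = 0.538361, PV = 1.399739
  t = 9.5000: CF_t = 2.600000, DF = 0.520156, PV = 1.352405
  t = 10.0000: CF_t = 102.600000, DF = 0.502566, PV = 51.563260
Price P = sum_t PV_t = 87.208837
First compute Macaulay numerator sum_t t * PV_t:
  t * PV_t at t = 0.5000: 1.256039
  t * PV_t at t = 1.0000: 2.427128
  t * PV_t at t = 1.5000: 3.517577
  t * PV_t at t = 2.0000: 4.531500
  t * PV_t at t = 2.5000: 5.472826
  t * PV_t at t = 3.0000: 6.345305
  t * PV_t at t = 3.5000: 7.152518
  t * PV_t at t = 4.0000: 7.897880
  t * PV_t at t = 4.5000: 8.584652
  t * PV_t at t = 5.0000: 9.215945
  t * PV_t at t = 5.5000: 9.794724
  t * PV_t at t = 6.0000: 10.323819
  t * PV_t at t = 6.5000: 10.805930
  t * PV_t at t = 7.0000: 11.243629
  t * PV_t at t = 7.5000: 11.639367
  t * PV_t at t = 8.0000: 11.995483
  t * PV_t at t = 8.5000: 12.314204
  t * PV_t at t = 9.0000: 12.597651
  t * PV_t at t = 9.5000: 12.847846
  t * PV_t at t = 10.0000: 515.632597
Macaulay duration D = 675.596617 / 87.208837 = 7.746883
Modified duration = D / (1 + y/m) = 7.746883 / (1 + 0.035000) = 7.484911


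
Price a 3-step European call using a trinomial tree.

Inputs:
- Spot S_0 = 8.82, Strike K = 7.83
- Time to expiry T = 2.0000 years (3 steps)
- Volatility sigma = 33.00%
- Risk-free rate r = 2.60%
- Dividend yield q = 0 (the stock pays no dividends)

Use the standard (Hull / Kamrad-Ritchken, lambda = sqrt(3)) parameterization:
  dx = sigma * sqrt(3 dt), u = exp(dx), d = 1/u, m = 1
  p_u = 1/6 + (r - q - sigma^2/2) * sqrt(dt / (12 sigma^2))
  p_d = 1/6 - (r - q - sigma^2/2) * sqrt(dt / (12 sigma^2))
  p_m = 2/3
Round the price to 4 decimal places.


Answer: Price = V(0,0) = 2.2843

Derivation:
dt = T/N = 0.666667; dx = sigma*sqrt(3*dt) = 0.466690
u = exp(dx) = 1.594708; d = 1/u = 0.627074
p_u = 0.146346, p_m = 0.666667, p_d = 0.186987
Discount per step: exp(-r*dt) = 0.982816
Stock lattice S(k, j) with j the centered position index:
  k=0: S(0,+0) = 8.8200
  k=1: S(1,-1) = 5.5308; S(1,+0) = 8.8200; S(1,+1) = 14.0653
  k=2: S(2,-2) = 3.4682; S(2,-1) = 5.5308; S(2,+0) = 8.8200; S(2,+1) = 14.0653; S(2,+2) = 22.4301
  k=3: S(3,-3) = 2.1748; S(3,-2) = 3.4682; S(3,-1) = 5.5308; S(3,+0) = 8.8200; S(3,+1) = 14.0653; S(3,+2) = 22.4301; S(3,+3) = 35.7694
Terminal payoffs V(N, j) = max(S_T - K, 0):
  V(3,-3) = 0.000000; V(3,-2) = 0.000000; V(3,-1) = 0.000000; V(3,+0) = 0.990000; V(3,+1) = 6.235322; V(3,+2) = 14.600078; V(3,+3) = 27.939419
Backward induction: V(k, j) = exp(-r*dt) * [p_u * V(k+1, j+1) + p_m * V(k+1, j) + p_d * V(k+1, j-1)]
  V(2,-2) = exp(-r*dt) * [p_u*0.000000 + p_m*0.000000 + p_d*0.000000] = 0.000000
  V(2,-1) = exp(-r*dt) * [p_u*0.990000 + p_m*0.000000 + p_d*0.000000] = 0.142393
  V(2,+0) = exp(-r*dt) * [p_u*6.235322 + p_m*0.990000 + p_d*0.000000] = 1.545494
  V(2,+1) = exp(-r*dt) * [p_u*14.600078 + p_m*6.235322 + p_d*0.990000] = 6.367336
  V(2,+2) = exp(-r*dt) * [p_u*27.939419 + p_m*14.600078 + p_d*6.235322] = 14.730584
  V(1,-1) = exp(-r*dt) * [p_u*1.545494 + p_m*0.142393 + p_d*0.000000] = 0.315588
  V(1,+0) = exp(-r*dt) * [p_u*6.367336 + p_m*1.545494 + p_d*0.142393] = 1.954616
  V(1,+1) = exp(-r*dt) * [p_u*14.730584 + p_m*6.367336 + p_d*1.545494] = 6.574690
  V(0,+0) = exp(-r*dt) * [p_u*6.574690 + p_m*1.954616 + p_d*0.315588] = 2.284329


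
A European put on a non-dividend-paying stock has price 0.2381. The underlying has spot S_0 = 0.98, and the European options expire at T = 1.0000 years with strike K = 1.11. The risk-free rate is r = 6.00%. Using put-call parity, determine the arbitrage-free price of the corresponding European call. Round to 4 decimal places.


Answer: Call price = 0.1727

Derivation:
Put-call parity: C - P = S_0 * exp(-qT) - K * exp(-rT).
S_0 * exp(-qT) = 0.9800 * 1.00000000 = 0.98000000
K * exp(-rT) = 1.1100 * 0.94176453 = 1.04535863
C = P + S*exp(-qT) - K*exp(-rT)
C = 0.2381 + 0.98000000 - 1.04535863 = 0.1727


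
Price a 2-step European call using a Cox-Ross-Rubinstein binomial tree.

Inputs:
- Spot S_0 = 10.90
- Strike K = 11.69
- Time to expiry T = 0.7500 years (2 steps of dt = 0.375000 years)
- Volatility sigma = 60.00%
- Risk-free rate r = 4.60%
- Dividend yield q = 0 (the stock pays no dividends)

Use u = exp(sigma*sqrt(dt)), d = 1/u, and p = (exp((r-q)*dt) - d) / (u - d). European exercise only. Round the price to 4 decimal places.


Answer: Price = V(0,0) = 1.9931

Derivation:
dt = T/N = 0.375000
u = exp(sigma*sqrt(dt)) = 1.444009; d = 1/u = 0.692516
p = (exp((r-q)*dt) - d) / (u - d) = 0.432317
Discount per step: exp(-r*dt) = 0.982898
Stock lattice S(k, i) with i counting down-moves:
  k=0: S(0,0) = 10.9000
  k=1: S(1,0) = 15.7397; S(1,1) = 7.5484
  k=2: S(2,0) = 22.7283; S(2,1) = 10.9000; S(2,2) = 5.2274
Terminal payoffs V(N, i) = max(S_T - K, 0):
  V(2,0) = 11.038274; V(2,1) = 0.000000; V(2,2) = 0.000000
Backward induction: V(k, i) = exp(-r*dt) * [p * V(k+1, i) + (1-p) * V(k+1, i+1)].
  V(1,0) = exp(-r*dt) * [p*11.038274 + (1-p)*0.000000] = 4.690424
  V(1,1) = exp(-r*dt) * [p*0.000000 + (1-p)*0.000000] = 0.000000
  V(0,0) = exp(-r*dt) * [p*4.690424 + (1-p)*0.000000] = 1.993072


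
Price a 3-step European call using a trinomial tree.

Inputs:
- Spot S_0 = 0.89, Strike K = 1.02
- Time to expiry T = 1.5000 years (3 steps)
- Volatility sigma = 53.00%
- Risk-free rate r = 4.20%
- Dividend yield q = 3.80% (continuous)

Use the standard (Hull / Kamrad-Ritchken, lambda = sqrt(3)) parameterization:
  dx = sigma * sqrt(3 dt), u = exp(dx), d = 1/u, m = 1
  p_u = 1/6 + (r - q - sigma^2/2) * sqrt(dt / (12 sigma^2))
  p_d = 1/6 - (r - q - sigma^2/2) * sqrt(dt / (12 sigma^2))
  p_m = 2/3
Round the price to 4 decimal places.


dt = T/N = 0.500000; dx = sigma*sqrt(3*dt) = 0.649115
u = exp(dx) = 1.913846; d = 1/u = 0.522508
p_u = 0.114114, p_m = 0.666667, p_d = 0.219219
Discount per step: exp(-r*dt) = 0.979219
Stock lattice S(k, j) with j the centered position index:
  k=0: S(0,+0) = 0.8900
  k=1: S(1,-1) = 0.4650; S(1,+0) = 0.8900; S(1,+1) = 1.7033
  k=2: S(2,-2) = 0.2430; S(2,-1) = 0.4650; S(2,+0) = 0.8900; S(2,+1) = 1.7033; S(2,+2) = 3.2599
  k=3: S(3,-3) = 0.1270; S(3,-2) = 0.2430; S(3,-1) = 0.4650; S(3,+0) = 0.8900; S(3,+1) = 1.7033; S(3,+2) = 3.2599; S(3,+3) = 6.2389
Terminal payoffs V(N, j) = max(S_T - K, 0):
  V(3,-3) = 0.000000; V(3,-2) = 0.000000; V(3,-1) = 0.000000; V(3,+0) = 0.000000; V(3,+1) = 0.683323; V(3,+2) = 2.239897; V(3,+3) = 5.218941
Backward induction: V(k, j) = exp(-r*dt) * [p_u * V(k+1, j+1) + p_m * V(k+1, j) + p_d * V(k+1, j-1)]
  V(2,-2) = exp(-r*dt) * [p_u*0.000000 + p_m*0.000000 + p_d*0.000000] = 0.000000
  V(2,-1) = exp(-r*dt) * [p_u*0.000000 + p_m*0.000000 + p_d*0.000000] = 0.000000
  V(2,+0) = exp(-r*dt) * [p_u*0.683323 + p_m*0.000000 + p_d*0.000000] = 0.076356
  V(2,+1) = exp(-r*dt) * [p_u*2.239897 + p_m*0.683323 + p_d*0.000000] = 0.696374
  V(2,+2) = exp(-r*dt) * [p_u*5.218941 + p_m*2.239897 + p_d*0.683323] = 2.192098
  V(1,-1) = exp(-r*dt) * [p_u*0.076356 + p_m*0.000000 + p_d*0.000000] = 0.008532
  V(1,+0) = exp(-r*dt) * [p_u*0.696374 + p_m*0.076356 + p_d*0.000000] = 0.127661
  V(1,+1) = exp(-r*dt) * [p_u*2.192098 + p_m*0.696374 + p_d*0.076356] = 0.715944
  V(0,+0) = exp(-r*dt) * [p_u*0.715944 + p_m*0.127661 + p_d*0.008532] = 0.165172

Answer: Price = V(0,0) = 0.1652


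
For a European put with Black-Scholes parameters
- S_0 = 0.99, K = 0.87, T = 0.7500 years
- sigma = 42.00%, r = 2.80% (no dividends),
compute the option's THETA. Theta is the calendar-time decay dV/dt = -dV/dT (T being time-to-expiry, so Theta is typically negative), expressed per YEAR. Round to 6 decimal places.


Answer: Theta = -0.070495

Derivation:
d1 = 0.5948404948; d2 = 0.2311098252
phi(d1) = 0.3342533167; exp(-qT) = 1.0000000000; exp(-rT) = 0.9792189646
Theta = -S*exp(-qT)*phi(d1)*sigma/(2*sqrt(T)) + r*K*exp(-rT)*N(-d2) - q*S*exp(-qT)*N(-d1)
N(-d1) = 0.2759750481; N(-d2) = 0.4086147411; sqrt(T) = 0.8660254038
Term 1 = -0.9900 * 1.0000000000 * 0.3342533167 * 0.4200 / (2 * 0.8660254038) = -0.0802416006
Term 2 = 0.0280 * 0.8700 * 0.9792189646 * 0.4086147411 = 0.0097470037
Term 3 = 0 (no dividend yield, q = 0)
Theta = -0.0802416006 + (0.0097470037) + (0.0000000000) = -0.070495


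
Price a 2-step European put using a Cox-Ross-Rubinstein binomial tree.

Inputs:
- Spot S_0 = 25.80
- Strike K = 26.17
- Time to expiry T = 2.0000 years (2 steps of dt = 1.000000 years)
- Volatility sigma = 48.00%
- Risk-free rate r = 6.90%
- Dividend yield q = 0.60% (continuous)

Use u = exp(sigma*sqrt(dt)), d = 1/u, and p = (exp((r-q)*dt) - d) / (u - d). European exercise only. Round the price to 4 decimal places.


Answer: Price = V(0,0) = 4.4921

Derivation:
dt = T/N = 1.000000
u = exp(sigma*sqrt(dt)) = 1.616074; d = 1/u = 0.618783
p = (exp((r-q)*dt) - d) / (u - d) = 0.447456
Discount per step: exp(-r*dt) = 0.933327
Stock lattice S(k, i) with i counting down-moves:
  k=0: S(0,0) = 25.8000
  k=1: S(1,0) = 41.6947; S(1,1) = 15.9646
  k=2: S(2,0) = 67.3818; S(2,1) = 25.8000; S(2,2) = 9.8786
Terminal payoffs V(N, i) = max(K - S_T, 0):
  V(2,0) = 0.000000; V(2,1) = 0.370000; V(2,2) = 16.291364
Backward induction: V(k, i) = exp(-r*dt) * [p * V(k+1, i) + (1-p) * V(k+1, i+1)].
  V(1,0) = exp(-r*dt) * [p*0.000000 + (1-p)*0.370000] = 0.190811
  V(1,1) = exp(-r*dt) * [p*0.370000 + (1-p)*16.291364] = 8.556049
  V(0,0) = exp(-r*dt) * [p*0.190811 + (1-p)*8.556049] = 4.492079


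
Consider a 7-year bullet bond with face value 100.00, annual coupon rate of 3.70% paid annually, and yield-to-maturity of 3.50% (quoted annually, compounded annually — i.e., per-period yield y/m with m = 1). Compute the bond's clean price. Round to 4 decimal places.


Answer: Price = 101.2229

Derivation:
Coupon per period c = face * coupon_rate / m = 3.700000
Periods per year m = 1; per-period yield y/m = 0.035000
Number of cashflows N = 7
Cashflows (t years, CF_t, discount factor 1/(1+y/m)^(m*t), PV):
  t = 1.0000: CF_t = 3.700000, DF = 0.966184, PV = 3.574879
  t = 2.0000: CF_t = 3.700000, DF = 0.933511, PV = 3.453990
  t = 3.0000: CF_t = 3.700000, DF = 0.901943, PV = 3.337188
  t = 4.0000: CF_t = 3.700000, DF = 0.871442, PV = 3.224336
  t = 5.0000: CF_t = 3.700000, DF = 0.841973, PV = 3.115301
  t = 6.0000: CF_t = 3.700000, DF = 0.813501, PV = 3.009952
  t = 7.0000: CF_t = 103.700000, DF = 0.785991, PV = 81.507263
Price P = sum_t PV_t = 101.222909


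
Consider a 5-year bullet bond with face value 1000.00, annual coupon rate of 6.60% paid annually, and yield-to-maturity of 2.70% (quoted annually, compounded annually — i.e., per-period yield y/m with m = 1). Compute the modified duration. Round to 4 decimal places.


Answer: Modified duration = 4.3521

Derivation:
Coupon per period c = face * coupon_rate / m = 66.000000
Periods per year m = 1; per-period yield y/m = 0.027000
Number of cashflows N = 5
Cashflows (t years, CF_t, discount factor 1/(1+y/m)^(m*t), PV):
  t = 1.0000: CF_t = 66.000000, DF = 0.973710, PV = 64.264849
  t = 2.0000: CF_t = 66.000000, DF = 0.948111, PV = 62.575316
  t = 3.0000: CF_t = 66.000000, DF = 0.923185, PV = 60.930200
  t = 4.0000: CF_t = 66.000000, DF = 0.898914, PV = 59.328335
  t = 5.0000: CF_t = 1066.000000, DF = 0.875282, PV = 933.050149
Price P = sum_t PV_t = 1180.148849
First compute Macaulay numerator sum_t t * PV_t:
  t * PV_t at t = 1.0000: 64.264849
  t * PV_t at t = 2.0000: 125.150631
  t * PV_t at t = 3.0000: 182.790600
  t * PV_t at t = 4.0000: 237.313340
  t * PV_t at t = 5.0000: 4665.250747
Macaulay duration D = 5274.770168 / 1180.148849 = 4.469580
Modified duration = D / (1 + y/m) = 4.469580 / (1 + 0.027000) = 4.352074


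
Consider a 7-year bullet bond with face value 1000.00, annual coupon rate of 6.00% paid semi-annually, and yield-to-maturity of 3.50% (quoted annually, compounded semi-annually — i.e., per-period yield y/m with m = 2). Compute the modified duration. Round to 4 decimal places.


Answer: Modified duration = 5.8121

Derivation:
Coupon per period c = face * coupon_rate / m = 30.000000
Periods per year m = 2; per-period yield y/m = 0.017500
Number of cashflows N = 14
Cashflows (t years, CF_t, discount factor 1/(1+y/m)^(m*t), PV):
  t = 0.5000: CF_t = 30.000000, DF = 0.982801, PV = 29.484029
  t = 1.0000: CF_t = 30.000000, DF = 0.965898, PV = 28.976933
  t = 1.5000: CF_t = 30.000000, DF = 0.949285, PV = 28.478558
  t = 2.0000: CF_t = 30.000000, DF = 0.932959, PV = 27.988755
  t = 2.5000: CF_t = 30.000000, DF = 0.916913, PV = 27.507376
  t = 3.0000: CF_t = 30.000000, DF = 0.901143, PV = 27.034276
  t = 3.5000: CF_t = 30.000000, DF = 0.885644, PV = 26.569313
  t = 4.0000: CF_t = 30.000000, DF = 0.870412, PV = 26.112347
  t = 4.5000: CF_t = 30.000000, DF = 0.855441, PV = 25.663240
  t = 5.0000: CF_t = 30.000000, DF = 0.840729, PV = 25.221858
  t = 5.5000: CF_t = 30.000000, DF = 0.826269, PV = 24.788067
  t = 6.0000: CF_t = 30.000000, DF = 0.812058, PV = 24.361736
  t = 6.5000: CF_t = 30.000000, DF = 0.798091, PV = 23.942738
  t = 7.0000: CF_t = 1030.000000, DF = 0.784365, PV = 807.895844
Price P = sum_t PV_t = 1154.025073
First compute Macaulay numerator sum_t t * PV_t:
  t * PV_t at t = 0.5000: 14.742015
  t * PV_t at t = 1.0000: 28.976933
  t * PV_t at t = 1.5000: 42.717838
  t * PV_t at t = 2.0000: 55.977510
  t * PV_t at t = 2.5000: 68.768440
  t * PV_t at t = 3.0000: 81.102829
  t * PV_t at t = 3.5000: 92.992596
  t * PV_t at t = 4.0000: 104.449389
  t * PV_t at t = 4.5000: 115.484582
  t * PV_t at t = 5.0000: 126.109290
  t * PV_t at t = 5.5000: 136.334367
  t * PV_t at t = 6.0000: 146.170418
  t * PV_t at t = 6.5000: 155.627800
  t * PV_t at t = 7.0000: 5655.270910
Macaulay duration D = 6824.724918 / 1154.025073 = 5.913845
Modified duration = D / (1 + y/m) = 5.913845 / (1 + 0.017500) = 5.812132


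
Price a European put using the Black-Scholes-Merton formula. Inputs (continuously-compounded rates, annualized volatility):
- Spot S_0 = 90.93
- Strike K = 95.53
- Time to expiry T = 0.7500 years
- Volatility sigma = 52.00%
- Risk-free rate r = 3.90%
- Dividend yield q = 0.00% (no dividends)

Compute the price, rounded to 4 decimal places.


Answer: Price = 17.3028

Derivation:
d1 = (ln(S/K) + (r - q + 0.5*sigma^2) * T) / (sigma * sqrt(T)) = 0.18053220
d2 = d1 - sigma * sqrt(T) = -0.26980101
exp(-rT) = 0.97117364; exp(-qT) = 1.00000000
P = K * exp(-rT) * N(-d2) - S_0 * exp(-qT) * N(-d1)
N(-d1) = 0.42836739; N(-d2) = 0.60634333
P = 95.5300 * 0.97117364 * 0.60634333 - 90.9300 * 1.00000000 * 0.42836739 = 17.3028


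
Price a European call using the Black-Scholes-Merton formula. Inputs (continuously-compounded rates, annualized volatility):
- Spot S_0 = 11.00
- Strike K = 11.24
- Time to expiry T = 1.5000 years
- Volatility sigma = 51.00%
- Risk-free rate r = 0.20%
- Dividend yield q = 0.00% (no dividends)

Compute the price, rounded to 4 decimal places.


d1 = (ln(S/K) + (r - q + 0.5*sigma^2) * T) / (sigma * sqrt(T)) = 0.28255813
d2 = d1 - sigma * sqrt(T) = -0.34206175
exp(-rT) = 0.99700450; exp(-qT) = 1.00000000
C = S_0 * exp(-qT) * N(d1) - K * exp(-rT) * N(d2)
N(d1) = 0.61124221; N(d2) = 0.36615221
C = 11.0000 * 1.00000000 * 0.61124221 - 11.2400 * 0.99700450 * 0.36615221 = 2.6204

Answer: Price = 2.6204


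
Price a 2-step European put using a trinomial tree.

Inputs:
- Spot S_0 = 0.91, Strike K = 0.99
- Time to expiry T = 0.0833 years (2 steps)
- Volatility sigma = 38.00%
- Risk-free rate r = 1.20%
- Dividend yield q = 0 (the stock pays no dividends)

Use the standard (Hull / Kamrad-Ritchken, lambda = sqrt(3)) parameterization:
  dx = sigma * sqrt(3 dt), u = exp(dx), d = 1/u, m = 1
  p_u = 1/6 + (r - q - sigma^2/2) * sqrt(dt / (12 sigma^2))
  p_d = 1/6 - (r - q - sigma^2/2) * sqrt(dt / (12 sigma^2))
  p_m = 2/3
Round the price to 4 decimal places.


Answer: Price = V(0,0) = 0.0946

Derivation:
dt = T/N = 0.041650; dx = sigma*sqrt(3*dt) = 0.134323
u = exp(dx) = 1.143763; d = 1/u = 0.874307
p_u = 0.157333, p_m = 0.666667, p_d = 0.176000
Discount per step: exp(-r*dt) = 0.999500
Stock lattice S(k, j) with j the centered position index:
  k=0: S(0,+0) = 0.9100
  k=1: S(1,-1) = 0.7956; S(1,+0) = 0.9100; S(1,+1) = 1.0408
  k=2: S(2,-2) = 0.6956; S(2,-1) = 0.7956; S(2,+0) = 0.9100; S(2,+1) = 1.0408; S(2,+2) = 1.1905
Terminal payoffs V(N, j) = max(K - S_T, 0):
  V(2,-2) = 0.294384; V(2,-1) = 0.194380; V(2,+0) = 0.080000; V(2,+1) = 0.000000; V(2,+2) = 0.000000
Backward induction: V(k, j) = exp(-r*dt) * [p_u * V(k+1, j+1) + p_m * V(k+1, j) + p_d * V(k+1, j-1)]
  V(1,-1) = exp(-r*dt) * [p_u*0.080000 + p_m*0.194380 + p_d*0.294384] = 0.193888
  V(1,+0) = exp(-r*dt) * [p_u*0.000000 + p_m*0.080000 + p_d*0.194380] = 0.087501
  V(1,+1) = exp(-r*dt) * [p_u*0.000000 + p_m*0.000000 + p_d*0.080000] = 0.014073
  V(0,+0) = exp(-r*dt) * [p_u*0.014073 + p_m*0.087501 + p_d*0.193888] = 0.094625


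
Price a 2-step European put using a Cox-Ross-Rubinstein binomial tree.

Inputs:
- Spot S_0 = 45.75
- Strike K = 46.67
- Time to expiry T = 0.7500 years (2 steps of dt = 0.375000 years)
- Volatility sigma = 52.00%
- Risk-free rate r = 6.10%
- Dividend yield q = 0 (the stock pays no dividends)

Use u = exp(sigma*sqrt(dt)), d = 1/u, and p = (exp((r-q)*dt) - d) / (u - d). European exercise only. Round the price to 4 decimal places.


Answer: Price = V(0,0) = 6.7704

Derivation:
dt = T/N = 0.375000
u = exp(sigma*sqrt(dt)) = 1.374972; d = 1/u = 0.727287
p = (exp((r-q)*dt) - d) / (u - d) = 0.456783
Discount per step: exp(-r*dt) = 0.977385
Stock lattice S(k, i) with i counting down-moves:
  k=0: S(0,0) = 45.7500
  k=1: S(1,0) = 62.9050; S(1,1) = 33.2734
  k=2: S(2,0) = 86.4926; S(2,1) = 45.7500; S(2,2) = 24.1993
Terminal payoffs V(N, i) = max(K - S_T, 0):
  V(2,0) = 0.000000; V(2,1) = 0.920000; V(2,2) = 22.470682
Backward induction: V(k, i) = exp(-r*dt) * [p * V(k+1, i) + (1-p) * V(k+1, i+1)].
  V(1,0) = exp(-r*dt) * [p*0.000000 + (1-p)*0.920000] = 0.488458
  V(1,1) = exp(-r*dt) * [p*0.920000 + (1-p)*22.470682] = 12.341147
  V(0,0) = exp(-r*dt) * [p*0.488458 + (1-p)*12.341147] = 6.770386


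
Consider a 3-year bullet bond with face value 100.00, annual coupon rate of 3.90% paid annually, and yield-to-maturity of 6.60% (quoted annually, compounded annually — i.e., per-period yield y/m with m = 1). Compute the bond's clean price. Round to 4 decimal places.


Answer: Price = 92.8622

Derivation:
Coupon per period c = face * coupon_rate / m = 3.900000
Periods per year m = 1; per-period yield y/m = 0.066000
Number of cashflows N = 3
Cashflows (t years, CF_t, discount factor 1/(1+y/m)^(m*t), PV):
  t = 1.0000: CF_t = 3.900000, DF = 0.938086, PV = 3.658537
  t = 2.0000: CF_t = 3.900000, DF = 0.880006, PV = 3.432023
  t = 3.0000: CF_t = 103.900000, DF = 0.825521, PV = 85.771683
Price P = sum_t PV_t = 92.862243


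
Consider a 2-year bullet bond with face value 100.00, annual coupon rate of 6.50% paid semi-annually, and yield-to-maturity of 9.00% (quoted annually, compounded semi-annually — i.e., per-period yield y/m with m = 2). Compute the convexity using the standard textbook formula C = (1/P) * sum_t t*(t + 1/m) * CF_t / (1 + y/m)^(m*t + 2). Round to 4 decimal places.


Answer: Convexity = 4.2900

Derivation:
Coupon per period c = face * coupon_rate / m = 3.250000
Periods per year m = 2; per-period yield y/m = 0.045000
Number of cashflows N = 4
Cashflows (t years, CF_t, discount factor 1/(1+y/m)^(m*t), PV):
  t = 0.5000: CF_t = 3.250000, DF = 0.956938, PV = 3.110048
  t = 1.0000: CF_t = 3.250000, DF = 0.915730, PV = 2.976122
  t = 1.5000: CF_t = 3.250000, DF = 0.876297, PV = 2.847964
  t = 2.0000: CF_t = 103.250000, DF = 0.838561, PV = 86.581459
Price P = sum_t PV_t = 95.515593
Convexity numerator sum_t t*(t + 1/m) * CF_t / (1+y/m)^(m*t + 2):
  t = 0.5000: term = 1.423982
  t = 1.0000: term = 4.087987
  t = 1.5000: term = 7.823898
  t = 2.0000: term = 396.426175
Convexity = (1/P) * sum = 409.762041 / 95.515593 = 4.290002
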